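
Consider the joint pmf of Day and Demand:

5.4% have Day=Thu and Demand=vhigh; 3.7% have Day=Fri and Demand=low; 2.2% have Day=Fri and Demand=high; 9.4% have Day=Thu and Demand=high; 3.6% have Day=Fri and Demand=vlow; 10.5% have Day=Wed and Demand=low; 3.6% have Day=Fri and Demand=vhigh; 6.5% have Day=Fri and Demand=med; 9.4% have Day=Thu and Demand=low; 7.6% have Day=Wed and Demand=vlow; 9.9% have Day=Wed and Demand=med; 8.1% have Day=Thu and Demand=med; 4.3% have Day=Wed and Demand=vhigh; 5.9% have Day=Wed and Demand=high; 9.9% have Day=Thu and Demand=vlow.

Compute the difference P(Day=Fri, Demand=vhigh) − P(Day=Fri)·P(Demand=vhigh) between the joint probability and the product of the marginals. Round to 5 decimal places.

0.00993

P(Day=Fri) = 0.036 + 0.037 + 0.065 + 0.022 + 0.036 = 0.196.
P(Demand=vhigh) = 0.043 + 0.054 + 0.036 = 0.133.
P(Day=Fri, Demand=vhigh) − P(Day=Fri)P(Demand=vhigh) = 0.036 − 0.196×0.133 = 0.00993.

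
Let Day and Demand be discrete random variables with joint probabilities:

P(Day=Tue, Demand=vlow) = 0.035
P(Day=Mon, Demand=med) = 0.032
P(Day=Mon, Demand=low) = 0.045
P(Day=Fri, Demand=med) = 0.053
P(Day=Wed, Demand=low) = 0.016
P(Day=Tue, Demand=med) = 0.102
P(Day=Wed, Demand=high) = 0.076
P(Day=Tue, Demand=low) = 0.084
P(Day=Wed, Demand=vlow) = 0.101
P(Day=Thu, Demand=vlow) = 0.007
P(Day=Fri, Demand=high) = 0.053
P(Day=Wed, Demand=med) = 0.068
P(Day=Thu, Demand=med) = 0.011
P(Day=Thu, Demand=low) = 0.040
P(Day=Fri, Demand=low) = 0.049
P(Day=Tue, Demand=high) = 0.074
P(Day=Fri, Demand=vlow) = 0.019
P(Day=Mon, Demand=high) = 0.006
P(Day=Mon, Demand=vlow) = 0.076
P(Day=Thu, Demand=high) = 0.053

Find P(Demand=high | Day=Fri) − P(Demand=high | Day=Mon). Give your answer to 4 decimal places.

0.2669

P(Day=Fri) = 0.019 + 0.049 + 0.053 + 0.053 = 0.174; P(Demand=high | Day=Fri) = 0.053/0.174 = 0.30460.
P(Day=Mon) = 0.076 + 0.045 + 0.032 + 0.006 = 0.159; P(Demand=high | Day=Mon) = 0.006/0.159 = 0.03774.
Difference = 0.2669.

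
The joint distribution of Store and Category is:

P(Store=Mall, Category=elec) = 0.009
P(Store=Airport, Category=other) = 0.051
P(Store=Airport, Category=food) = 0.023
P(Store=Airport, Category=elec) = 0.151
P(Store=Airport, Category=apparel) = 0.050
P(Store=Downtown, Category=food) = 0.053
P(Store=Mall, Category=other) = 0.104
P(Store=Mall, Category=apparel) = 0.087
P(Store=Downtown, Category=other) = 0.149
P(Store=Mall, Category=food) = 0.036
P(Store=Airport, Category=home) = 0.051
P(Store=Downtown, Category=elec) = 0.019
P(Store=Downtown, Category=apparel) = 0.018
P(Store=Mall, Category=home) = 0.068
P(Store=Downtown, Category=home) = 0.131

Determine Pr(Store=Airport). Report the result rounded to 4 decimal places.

P(Store=Airport) = 0.023 + 0.050 + 0.151 + 0.051 + 0.051 = 0.326.

0.3260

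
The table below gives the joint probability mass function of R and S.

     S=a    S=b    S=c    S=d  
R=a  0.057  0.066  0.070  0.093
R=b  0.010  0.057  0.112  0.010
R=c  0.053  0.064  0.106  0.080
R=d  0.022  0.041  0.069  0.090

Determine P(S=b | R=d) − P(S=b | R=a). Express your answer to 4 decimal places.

-0.0461

P(R=d) = 0.022 + 0.041 + 0.069 + 0.090 = 0.222; P(S=b | R=d) = 0.041/0.222 = 0.18468.
P(R=a) = 0.057 + 0.066 + 0.070 + 0.093 = 0.286; P(S=b | R=a) = 0.066/0.286 = 0.23077.
Difference = -0.0461.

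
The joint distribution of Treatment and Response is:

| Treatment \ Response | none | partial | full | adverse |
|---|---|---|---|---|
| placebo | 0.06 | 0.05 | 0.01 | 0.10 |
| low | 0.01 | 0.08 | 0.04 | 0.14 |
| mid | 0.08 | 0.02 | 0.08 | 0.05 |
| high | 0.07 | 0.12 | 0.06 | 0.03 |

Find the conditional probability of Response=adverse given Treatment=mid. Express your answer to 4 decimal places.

0.2174

P(Treatment=mid) = 0.08 + 0.02 + 0.08 + 0.05 = 0.23.
P(Response=adverse | Treatment=mid) = 0.05/0.23 = 0.2174.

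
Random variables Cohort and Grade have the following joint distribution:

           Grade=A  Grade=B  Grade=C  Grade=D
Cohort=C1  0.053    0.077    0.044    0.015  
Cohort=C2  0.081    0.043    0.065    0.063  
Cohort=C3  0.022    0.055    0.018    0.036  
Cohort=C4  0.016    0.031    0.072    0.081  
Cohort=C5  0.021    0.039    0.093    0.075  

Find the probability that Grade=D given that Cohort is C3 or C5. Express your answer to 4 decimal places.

P(Cohort=C3) = 0.022 + 0.055 + 0.018 + 0.036 = 0.131.
P(Cohort=C5) = 0.021 + 0.039 + 0.093 + 0.075 = 0.228.
P(Cohort ∈ {C3, C5}) = 0.131 + 0.228 = 0.359; P(Grade=D, Cohort ∈ {C3, C5}) = 0.036 + 0.075 = 0.111.
P(Grade=D | Cohort ∈ {C3, C5}) = 0.111/0.359 = 0.3092.

0.3092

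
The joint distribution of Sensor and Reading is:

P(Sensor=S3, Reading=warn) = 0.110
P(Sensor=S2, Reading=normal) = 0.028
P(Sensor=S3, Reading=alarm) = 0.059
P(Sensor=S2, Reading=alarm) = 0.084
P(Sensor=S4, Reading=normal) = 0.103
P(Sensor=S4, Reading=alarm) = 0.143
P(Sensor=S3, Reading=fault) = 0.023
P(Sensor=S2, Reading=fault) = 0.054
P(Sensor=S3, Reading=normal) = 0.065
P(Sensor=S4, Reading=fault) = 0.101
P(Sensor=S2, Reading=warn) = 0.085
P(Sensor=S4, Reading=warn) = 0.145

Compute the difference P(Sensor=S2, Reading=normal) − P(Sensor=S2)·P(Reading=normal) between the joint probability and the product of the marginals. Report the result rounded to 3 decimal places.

-0.021

P(Sensor=S2) = 0.028 + 0.085 + 0.084 + 0.054 = 0.251.
P(Reading=normal) = 0.028 + 0.065 + 0.103 = 0.196.
P(Sensor=S2, Reading=normal) − P(Sensor=S2)P(Reading=normal) = 0.028 − 0.251×0.196 = -0.021.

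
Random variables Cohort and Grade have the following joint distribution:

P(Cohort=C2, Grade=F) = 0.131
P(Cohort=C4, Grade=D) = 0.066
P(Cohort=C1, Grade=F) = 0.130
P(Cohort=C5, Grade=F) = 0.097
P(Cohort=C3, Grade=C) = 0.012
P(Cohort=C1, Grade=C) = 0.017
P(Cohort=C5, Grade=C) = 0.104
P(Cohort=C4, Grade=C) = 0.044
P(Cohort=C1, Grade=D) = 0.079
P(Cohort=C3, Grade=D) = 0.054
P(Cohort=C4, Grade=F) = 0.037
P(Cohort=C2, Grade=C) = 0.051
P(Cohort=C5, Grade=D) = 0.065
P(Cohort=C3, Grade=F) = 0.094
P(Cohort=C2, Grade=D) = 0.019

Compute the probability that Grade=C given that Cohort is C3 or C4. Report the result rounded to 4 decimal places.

0.1824

P(Cohort=C3) = 0.012 + 0.054 + 0.094 = 0.160.
P(Cohort=C4) = 0.044 + 0.066 + 0.037 = 0.147.
P(Cohort ∈ {C3, C4}) = 0.160 + 0.147 = 0.307; P(Grade=C, Cohort ∈ {C3, C4}) = 0.012 + 0.044 = 0.056.
P(Grade=C | Cohort ∈ {C3, C4}) = 0.056/0.307 = 0.1824.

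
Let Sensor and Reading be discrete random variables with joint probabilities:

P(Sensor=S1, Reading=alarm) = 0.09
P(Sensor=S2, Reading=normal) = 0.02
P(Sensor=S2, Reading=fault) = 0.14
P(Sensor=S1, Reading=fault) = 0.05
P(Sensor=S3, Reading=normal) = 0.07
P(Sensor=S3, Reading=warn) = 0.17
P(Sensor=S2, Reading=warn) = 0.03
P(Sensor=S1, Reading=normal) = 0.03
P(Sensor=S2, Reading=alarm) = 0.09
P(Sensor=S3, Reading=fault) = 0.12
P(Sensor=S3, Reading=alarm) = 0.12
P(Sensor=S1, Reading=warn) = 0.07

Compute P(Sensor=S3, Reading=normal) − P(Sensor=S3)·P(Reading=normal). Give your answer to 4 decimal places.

0.0124

P(Sensor=S3) = 0.07 + 0.17 + 0.12 + 0.12 = 0.48.
P(Reading=normal) = 0.03 + 0.02 + 0.07 = 0.12.
P(Sensor=S3, Reading=normal) − P(Sensor=S3)P(Reading=normal) = 0.07 − 0.48×0.12 = 0.0124.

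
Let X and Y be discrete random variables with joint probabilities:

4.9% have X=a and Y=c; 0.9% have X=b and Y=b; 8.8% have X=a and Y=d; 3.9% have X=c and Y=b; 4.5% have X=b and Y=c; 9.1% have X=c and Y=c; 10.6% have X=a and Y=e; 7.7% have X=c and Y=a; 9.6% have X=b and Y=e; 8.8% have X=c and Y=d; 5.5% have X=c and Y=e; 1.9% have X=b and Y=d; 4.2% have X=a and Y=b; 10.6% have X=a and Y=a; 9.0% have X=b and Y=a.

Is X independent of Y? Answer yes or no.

no

P(X=c) = 0.350 and P(Y=e) = 0.257, so their product is 0.08995, but P(X=c, Y=e) = 0.055. Since these differ, X and Y are not independent.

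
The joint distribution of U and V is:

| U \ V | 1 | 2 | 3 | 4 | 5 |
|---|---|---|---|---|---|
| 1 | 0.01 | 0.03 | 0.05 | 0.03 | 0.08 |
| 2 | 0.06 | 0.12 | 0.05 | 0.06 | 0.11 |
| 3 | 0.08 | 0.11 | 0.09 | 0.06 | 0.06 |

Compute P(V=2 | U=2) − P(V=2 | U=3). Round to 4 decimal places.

P(U=2) = 0.06 + 0.12 + 0.05 + 0.06 + 0.11 = 0.40; P(V=2 | U=2) = 0.12/0.40 = 0.30000.
P(U=3) = 0.08 + 0.11 + 0.09 + 0.06 + 0.06 = 0.40; P(V=2 | U=3) = 0.11/0.40 = 0.27500.
Difference = 0.0250.

0.0250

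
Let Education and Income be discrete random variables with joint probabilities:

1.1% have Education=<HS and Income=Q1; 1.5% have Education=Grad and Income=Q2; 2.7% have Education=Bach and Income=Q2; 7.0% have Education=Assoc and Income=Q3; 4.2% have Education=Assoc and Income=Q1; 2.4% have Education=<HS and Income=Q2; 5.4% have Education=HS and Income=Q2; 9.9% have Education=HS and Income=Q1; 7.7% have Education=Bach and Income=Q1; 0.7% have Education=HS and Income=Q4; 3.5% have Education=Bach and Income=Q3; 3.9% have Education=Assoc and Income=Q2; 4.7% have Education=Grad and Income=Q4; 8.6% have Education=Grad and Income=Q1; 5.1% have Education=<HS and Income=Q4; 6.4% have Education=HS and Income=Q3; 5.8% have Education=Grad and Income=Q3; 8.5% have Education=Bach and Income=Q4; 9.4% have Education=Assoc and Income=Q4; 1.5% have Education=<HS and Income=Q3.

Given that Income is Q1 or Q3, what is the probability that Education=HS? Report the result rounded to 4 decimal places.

0.2926

P(Income=Q1) = 0.011 + 0.099 + 0.042 + 0.077 + 0.086 = 0.315.
P(Income=Q3) = 0.015 + 0.064 + 0.070 + 0.035 + 0.058 = 0.242.
P(Income ∈ {Q1, Q3}) = 0.315 + 0.242 = 0.557; P(Education=HS, Income ∈ {Q1, Q3}) = 0.099 + 0.064 = 0.163.
P(Education=HS | Income ∈ {Q1, Q3}) = 0.163/0.557 = 0.2926.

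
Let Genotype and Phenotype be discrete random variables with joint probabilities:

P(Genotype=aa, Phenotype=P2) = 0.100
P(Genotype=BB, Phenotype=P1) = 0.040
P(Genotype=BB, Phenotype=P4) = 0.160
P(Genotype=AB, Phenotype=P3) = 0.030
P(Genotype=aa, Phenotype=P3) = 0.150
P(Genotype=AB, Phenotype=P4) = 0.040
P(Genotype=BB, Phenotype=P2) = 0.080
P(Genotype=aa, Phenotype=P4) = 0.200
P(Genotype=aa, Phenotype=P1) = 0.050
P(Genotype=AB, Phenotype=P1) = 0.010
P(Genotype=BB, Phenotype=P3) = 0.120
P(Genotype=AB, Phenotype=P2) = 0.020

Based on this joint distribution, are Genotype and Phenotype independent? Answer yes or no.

yes

Every cell satisfies P(Genotype,Phenotype) = P(Genotype)·P(Phenotype). For instance P(Genotype=aa) = 0.500, P(Phenotype=P3) = 0.300, and 0.500×0.300 = 0.150 matches the joint entry. So Genotype and Phenotype are independent.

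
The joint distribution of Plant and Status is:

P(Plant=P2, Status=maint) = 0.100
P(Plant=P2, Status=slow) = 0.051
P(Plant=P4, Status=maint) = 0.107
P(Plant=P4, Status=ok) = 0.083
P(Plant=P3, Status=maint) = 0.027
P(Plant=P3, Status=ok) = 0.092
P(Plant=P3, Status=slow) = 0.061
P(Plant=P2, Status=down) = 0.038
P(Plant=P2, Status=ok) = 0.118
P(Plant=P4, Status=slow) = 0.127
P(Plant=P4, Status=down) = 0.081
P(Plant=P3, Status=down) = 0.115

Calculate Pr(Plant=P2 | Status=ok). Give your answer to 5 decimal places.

P(Status=ok) = 0.118 + 0.092 + 0.083 = 0.293.
P(Plant=P2 | Status=ok) = 0.118/0.293 = 0.40273.

0.40273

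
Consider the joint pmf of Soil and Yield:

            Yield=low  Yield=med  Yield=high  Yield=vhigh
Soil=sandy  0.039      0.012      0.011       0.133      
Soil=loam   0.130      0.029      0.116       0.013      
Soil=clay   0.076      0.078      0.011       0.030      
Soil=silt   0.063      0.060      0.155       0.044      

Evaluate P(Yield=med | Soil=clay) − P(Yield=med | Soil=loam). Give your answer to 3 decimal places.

0.299

P(Soil=clay) = 0.076 + 0.078 + 0.011 + 0.030 = 0.195; P(Yield=med | Soil=clay) = 0.078/0.195 = 0.4000.
P(Soil=loam) = 0.130 + 0.029 + 0.116 + 0.013 = 0.288; P(Yield=med | Soil=loam) = 0.029/0.288 = 0.1007.
Difference = 0.299.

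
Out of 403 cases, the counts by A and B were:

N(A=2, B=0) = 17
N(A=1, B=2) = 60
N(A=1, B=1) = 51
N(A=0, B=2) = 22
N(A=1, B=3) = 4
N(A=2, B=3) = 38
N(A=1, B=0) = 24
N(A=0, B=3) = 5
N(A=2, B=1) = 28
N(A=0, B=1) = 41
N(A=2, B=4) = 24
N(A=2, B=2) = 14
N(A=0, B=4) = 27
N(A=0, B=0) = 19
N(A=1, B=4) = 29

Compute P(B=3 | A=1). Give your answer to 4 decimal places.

Total with A=1: 24 + 51 + 60 + 4 + 29 = 168.
P(B=3 | A=1) = 4/168 = 0.0238.

0.0238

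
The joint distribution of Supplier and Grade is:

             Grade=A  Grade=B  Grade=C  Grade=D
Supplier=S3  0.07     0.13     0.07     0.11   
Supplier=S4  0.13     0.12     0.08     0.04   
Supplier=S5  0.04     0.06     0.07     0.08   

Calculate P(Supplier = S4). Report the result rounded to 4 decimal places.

0.3700

P(Supplier=S4) = 0.13 + 0.12 + 0.08 + 0.04 = 0.37.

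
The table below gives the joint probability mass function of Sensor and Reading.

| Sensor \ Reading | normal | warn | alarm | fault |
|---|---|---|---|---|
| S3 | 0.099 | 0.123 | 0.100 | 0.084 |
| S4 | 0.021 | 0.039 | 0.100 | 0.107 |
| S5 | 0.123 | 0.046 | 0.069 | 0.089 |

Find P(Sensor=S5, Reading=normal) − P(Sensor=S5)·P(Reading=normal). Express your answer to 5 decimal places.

0.04354

P(Sensor=S5) = 0.123 + 0.046 + 0.069 + 0.089 = 0.327.
P(Reading=normal) = 0.099 + 0.021 + 0.123 = 0.243.
P(Sensor=S5, Reading=normal) − P(Sensor=S5)P(Reading=normal) = 0.123 − 0.327×0.243 = 0.04354.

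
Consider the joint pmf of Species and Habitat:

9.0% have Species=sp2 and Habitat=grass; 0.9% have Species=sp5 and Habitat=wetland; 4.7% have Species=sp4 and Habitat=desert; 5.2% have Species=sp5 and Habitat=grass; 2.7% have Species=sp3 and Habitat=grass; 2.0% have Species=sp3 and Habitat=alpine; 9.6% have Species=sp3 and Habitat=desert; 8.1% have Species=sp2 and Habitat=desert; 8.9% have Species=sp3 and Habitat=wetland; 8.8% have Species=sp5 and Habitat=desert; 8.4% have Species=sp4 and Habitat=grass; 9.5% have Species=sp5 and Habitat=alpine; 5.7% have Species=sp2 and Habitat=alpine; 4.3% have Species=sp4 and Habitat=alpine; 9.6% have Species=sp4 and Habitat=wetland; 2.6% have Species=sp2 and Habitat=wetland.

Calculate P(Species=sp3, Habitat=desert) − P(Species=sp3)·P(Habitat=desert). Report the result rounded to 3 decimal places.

0.024

P(Species=sp3) = 0.027 + 0.089 + 0.096 + 0.020 = 0.232.
P(Habitat=desert) = 0.081 + 0.096 + 0.047 + 0.088 = 0.312.
P(Species=sp3, Habitat=desert) − P(Species=sp3)P(Habitat=desert) = 0.096 − 0.232×0.312 = 0.024.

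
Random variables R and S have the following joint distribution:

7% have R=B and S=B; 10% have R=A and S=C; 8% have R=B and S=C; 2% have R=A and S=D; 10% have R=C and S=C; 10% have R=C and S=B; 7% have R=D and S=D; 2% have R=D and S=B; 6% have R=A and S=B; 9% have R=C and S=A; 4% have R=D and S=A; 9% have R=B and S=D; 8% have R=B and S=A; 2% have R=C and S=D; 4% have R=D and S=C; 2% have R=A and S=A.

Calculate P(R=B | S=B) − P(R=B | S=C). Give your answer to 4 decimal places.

0.0300

P(S=B) = 0.06 + 0.07 + 0.10 + 0.02 = 0.25; P(R=B | S=B) = 0.07/0.25 = 0.28000.
P(S=C) = 0.10 + 0.08 + 0.10 + 0.04 = 0.32; P(R=B | S=C) = 0.08/0.32 = 0.25000.
Difference = 0.0300.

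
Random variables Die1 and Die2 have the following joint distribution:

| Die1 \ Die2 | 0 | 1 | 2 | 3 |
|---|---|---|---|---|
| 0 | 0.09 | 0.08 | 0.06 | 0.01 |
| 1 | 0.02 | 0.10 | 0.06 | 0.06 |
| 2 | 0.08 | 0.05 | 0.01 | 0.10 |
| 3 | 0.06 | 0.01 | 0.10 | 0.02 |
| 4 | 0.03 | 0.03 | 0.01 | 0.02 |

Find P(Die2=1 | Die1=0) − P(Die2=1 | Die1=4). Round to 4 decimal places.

0.0000

P(Die1=0) = 0.09 + 0.08 + 0.06 + 0.01 = 0.24; P(Die2=1 | Die1=0) = 0.08/0.24 = 0.33333.
P(Die1=4) = 0.03 + 0.03 + 0.01 + 0.02 = 0.09; P(Die2=1 | Die1=4) = 0.03/0.09 = 0.33333.
Difference = 0.0000.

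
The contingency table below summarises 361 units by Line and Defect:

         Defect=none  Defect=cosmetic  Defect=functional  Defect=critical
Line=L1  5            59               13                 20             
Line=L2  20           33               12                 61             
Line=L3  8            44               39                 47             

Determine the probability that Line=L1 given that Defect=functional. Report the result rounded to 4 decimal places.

0.2031

Total with Defect=functional: 13 + 12 + 39 = 64.
P(Line=L1 | Defect=functional) = 13/64 = 0.2031.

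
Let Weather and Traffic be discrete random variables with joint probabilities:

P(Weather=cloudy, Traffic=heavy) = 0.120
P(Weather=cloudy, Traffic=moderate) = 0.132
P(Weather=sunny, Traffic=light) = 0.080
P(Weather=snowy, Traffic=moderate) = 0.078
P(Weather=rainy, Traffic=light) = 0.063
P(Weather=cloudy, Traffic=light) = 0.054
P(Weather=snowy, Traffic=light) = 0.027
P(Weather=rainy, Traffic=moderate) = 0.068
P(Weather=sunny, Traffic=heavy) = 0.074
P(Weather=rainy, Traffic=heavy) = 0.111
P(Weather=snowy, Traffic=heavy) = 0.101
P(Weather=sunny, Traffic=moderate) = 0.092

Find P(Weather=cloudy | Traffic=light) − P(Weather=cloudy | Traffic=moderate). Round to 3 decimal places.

-0.116

P(Traffic=light) = 0.080 + 0.054 + 0.063 + 0.027 = 0.224; P(Weather=cloudy | Traffic=light) = 0.054/0.224 = 0.2411.
P(Traffic=moderate) = 0.092 + 0.132 + 0.068 + 0.078 = 0.370; P(Weather=cloudy | Traffic=moderate) = 0.132/0.370 = 0.3568.
Difference = -0.116.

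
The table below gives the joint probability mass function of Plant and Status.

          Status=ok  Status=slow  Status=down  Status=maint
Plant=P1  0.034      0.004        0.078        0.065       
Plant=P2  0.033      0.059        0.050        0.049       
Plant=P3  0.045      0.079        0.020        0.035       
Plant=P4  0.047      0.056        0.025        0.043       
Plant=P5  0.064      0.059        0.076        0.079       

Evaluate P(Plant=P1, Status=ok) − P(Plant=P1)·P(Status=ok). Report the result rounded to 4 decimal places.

-0.0064

P(Plant=P1) = 0.034 + 0.004 + 0.078 + 0.065 = 0.181.
P(Status=ok) = 0.034 + 0.033 + 0.045 + 0.047 + 0.064 = 0.223.
P(Plant=P1, Status=ok) − P(Plant=P1)P(Status=ok) = 0.034 − 0.181×0.223 = -0.0064.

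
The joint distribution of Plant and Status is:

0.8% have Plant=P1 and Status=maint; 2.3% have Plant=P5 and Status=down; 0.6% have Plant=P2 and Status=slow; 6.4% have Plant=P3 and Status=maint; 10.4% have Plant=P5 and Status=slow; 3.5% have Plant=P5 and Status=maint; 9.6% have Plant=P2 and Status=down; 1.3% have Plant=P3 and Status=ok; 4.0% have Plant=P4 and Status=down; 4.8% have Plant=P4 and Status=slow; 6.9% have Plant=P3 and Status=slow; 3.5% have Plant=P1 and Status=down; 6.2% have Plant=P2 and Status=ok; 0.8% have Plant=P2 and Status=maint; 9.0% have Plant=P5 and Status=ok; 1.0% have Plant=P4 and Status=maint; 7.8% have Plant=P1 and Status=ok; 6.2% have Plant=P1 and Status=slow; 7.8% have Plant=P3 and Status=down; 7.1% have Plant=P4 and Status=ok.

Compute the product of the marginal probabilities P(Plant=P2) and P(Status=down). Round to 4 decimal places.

0.0468

P(Plant=P2) = 0.062 + 0.006 + 0.096 + 0.008 = 0.172.
P(Status=down) = 0.035 + 0.096 + 0.078 + 0.040 + 0.023 = 0.272.
Product: 0.172 × 0.272 = 0.0468.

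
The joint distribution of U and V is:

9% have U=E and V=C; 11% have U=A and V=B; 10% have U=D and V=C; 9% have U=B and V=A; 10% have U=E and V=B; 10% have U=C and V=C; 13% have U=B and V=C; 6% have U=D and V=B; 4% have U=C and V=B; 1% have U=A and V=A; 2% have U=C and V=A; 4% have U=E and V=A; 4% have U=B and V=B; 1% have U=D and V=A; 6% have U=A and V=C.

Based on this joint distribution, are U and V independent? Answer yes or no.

P(U=B) = 0.26 and P(V=B) = 0.35, so their product is 0.0910, but P(U=B, V=B) = 0.04. Since these differ, U and V are not independent.

no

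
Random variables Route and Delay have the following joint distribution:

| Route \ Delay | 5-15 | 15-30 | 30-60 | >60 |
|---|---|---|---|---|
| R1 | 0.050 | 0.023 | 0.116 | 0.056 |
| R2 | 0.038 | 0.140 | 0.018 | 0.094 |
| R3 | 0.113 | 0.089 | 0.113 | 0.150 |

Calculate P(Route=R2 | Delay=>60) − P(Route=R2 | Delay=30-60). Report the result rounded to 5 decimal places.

P(Delay=>60) = 0.056 + 0.094 + 0.150 = 0.300; P(Route=R2 | Delay=>60) = 0.094/0.300 = 0.313333.
P(Delay=30-60) = 0.116 + 0.018 + 0.113 = 0.247; P(Route=R2 | Delay=30-60) = 0.018/0.247 = 0.072874.
Difference = 0.24046.

0.24046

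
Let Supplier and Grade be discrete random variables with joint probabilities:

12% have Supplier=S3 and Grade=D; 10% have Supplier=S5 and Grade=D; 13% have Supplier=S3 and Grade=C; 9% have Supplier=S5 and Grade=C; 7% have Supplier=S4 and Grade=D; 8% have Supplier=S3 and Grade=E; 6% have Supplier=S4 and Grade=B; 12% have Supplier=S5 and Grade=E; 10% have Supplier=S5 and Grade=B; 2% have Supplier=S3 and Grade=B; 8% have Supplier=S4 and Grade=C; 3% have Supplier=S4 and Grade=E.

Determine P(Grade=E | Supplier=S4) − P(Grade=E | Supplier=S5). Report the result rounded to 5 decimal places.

P(Supplier=S4) = 0.06 + 0.08 + 0.07 + 0.03 = 0.24; P(Grade=E | Supplier=S4) = 0.03/0.24 = 0.125000.
P(Supplier=S5) = 0.10 + 0.09 + 0.10 + 0.12 = 0.41; P(Grade=E | Supplier=S5) = 0.12/0.41 = 0.292683.
Difference = -0.16768.

-0.16768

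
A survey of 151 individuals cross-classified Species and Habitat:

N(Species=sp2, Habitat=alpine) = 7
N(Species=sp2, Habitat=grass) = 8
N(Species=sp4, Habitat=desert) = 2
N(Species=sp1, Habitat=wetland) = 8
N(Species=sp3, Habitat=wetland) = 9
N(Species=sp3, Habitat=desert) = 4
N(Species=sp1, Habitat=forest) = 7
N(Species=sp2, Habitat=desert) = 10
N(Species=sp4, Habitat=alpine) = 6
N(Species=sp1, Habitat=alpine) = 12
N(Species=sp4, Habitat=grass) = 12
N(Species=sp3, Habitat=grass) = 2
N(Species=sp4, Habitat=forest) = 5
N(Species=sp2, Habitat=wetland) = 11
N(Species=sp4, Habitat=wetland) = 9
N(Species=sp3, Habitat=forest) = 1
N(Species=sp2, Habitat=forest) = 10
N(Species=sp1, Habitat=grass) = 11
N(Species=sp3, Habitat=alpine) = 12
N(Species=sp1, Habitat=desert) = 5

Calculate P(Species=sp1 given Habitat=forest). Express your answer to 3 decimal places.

0.304

Total with Habitat=forest: 7 + 10 + 1 + 5 = 23.
P(Species=sp1 | Habitat=forest) = 7/23 = 0.304.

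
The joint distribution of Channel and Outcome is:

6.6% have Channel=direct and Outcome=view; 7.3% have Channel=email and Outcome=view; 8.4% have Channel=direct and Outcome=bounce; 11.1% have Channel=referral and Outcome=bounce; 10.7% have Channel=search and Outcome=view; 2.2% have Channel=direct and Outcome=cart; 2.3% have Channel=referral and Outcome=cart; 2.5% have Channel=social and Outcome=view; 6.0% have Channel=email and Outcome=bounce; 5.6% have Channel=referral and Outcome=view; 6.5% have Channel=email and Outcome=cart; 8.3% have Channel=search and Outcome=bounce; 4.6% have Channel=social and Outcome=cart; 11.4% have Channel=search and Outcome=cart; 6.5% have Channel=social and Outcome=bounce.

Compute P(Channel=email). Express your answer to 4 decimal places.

P(Channel=email) = 0.060 + 0.073 + 0.065 = 0.198.

0.1980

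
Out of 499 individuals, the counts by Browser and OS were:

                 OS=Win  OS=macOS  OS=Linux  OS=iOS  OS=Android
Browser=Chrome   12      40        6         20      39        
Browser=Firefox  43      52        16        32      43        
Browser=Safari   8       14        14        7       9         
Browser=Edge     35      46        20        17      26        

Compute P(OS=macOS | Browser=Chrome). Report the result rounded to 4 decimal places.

Total with Browser=Chrome: 12 + 40 + 6 + 20 + 39 = 117.
P(OS=macOS | Browser=Chrome) = 40/117 = 0.3419.

0.3419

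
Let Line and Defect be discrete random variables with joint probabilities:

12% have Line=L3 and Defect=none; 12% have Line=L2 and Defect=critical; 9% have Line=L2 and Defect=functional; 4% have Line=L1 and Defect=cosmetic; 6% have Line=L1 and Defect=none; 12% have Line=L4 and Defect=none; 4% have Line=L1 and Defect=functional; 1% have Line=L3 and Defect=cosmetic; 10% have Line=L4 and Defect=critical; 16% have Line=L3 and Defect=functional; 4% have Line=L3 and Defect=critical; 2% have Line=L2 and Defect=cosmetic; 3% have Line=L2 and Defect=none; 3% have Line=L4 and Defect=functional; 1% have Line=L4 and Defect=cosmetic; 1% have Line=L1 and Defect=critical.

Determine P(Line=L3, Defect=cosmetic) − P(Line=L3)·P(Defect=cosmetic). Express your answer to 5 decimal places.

P(Line=L3) = 0.12 + 0.01 + 0.16 + 0.04 = 0.33.
P(Defect=cosmetic) = 0.04 + 0.02 + 0.01 + 0.01 = 0.08.
P(Line=L3, Defect=cosmetic) − P(Line=L3)P(Defect=cosmetic) = 0.01 − 0.33×0.08 = -0.01640.

-0.01640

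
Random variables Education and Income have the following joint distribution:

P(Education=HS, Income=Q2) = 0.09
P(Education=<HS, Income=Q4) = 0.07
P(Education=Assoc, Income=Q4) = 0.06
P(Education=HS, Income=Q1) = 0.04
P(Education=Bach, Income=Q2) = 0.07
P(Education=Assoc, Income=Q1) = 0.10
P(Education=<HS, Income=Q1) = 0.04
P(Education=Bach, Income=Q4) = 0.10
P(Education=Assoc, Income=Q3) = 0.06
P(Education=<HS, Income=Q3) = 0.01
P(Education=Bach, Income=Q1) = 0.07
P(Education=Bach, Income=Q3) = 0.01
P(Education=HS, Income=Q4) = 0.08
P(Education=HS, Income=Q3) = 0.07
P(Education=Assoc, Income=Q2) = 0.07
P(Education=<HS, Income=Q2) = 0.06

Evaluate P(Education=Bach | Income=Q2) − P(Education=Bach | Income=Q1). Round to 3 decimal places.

P(Income=Q2) = 0.06 + 0.09 + 0.07 + 0.07 = 0.29; P(Education=Bach | Income=Q2) = 0.07/0.29 = 0.2414.
P(Income=Q1) = 0.04 + 0.04 + 0.10 + 0.07 = 0.25; P(Education=Bach | Income=Q1) = 0.07/0.25 = 0.2800.
Difference = -0.039.

-0.039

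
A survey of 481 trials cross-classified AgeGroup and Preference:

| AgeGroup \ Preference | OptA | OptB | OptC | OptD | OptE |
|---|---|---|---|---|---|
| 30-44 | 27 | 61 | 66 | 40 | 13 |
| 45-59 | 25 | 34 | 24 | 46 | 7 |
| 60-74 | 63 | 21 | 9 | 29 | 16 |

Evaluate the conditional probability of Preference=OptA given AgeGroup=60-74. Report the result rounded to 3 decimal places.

0.457

Total with AgeGroup=60-74: 63 + 21 + 9 + 29 + 16 = 138.
P(Preference=OptA | AgeGroup=60-74) = 63/138 = 0.457.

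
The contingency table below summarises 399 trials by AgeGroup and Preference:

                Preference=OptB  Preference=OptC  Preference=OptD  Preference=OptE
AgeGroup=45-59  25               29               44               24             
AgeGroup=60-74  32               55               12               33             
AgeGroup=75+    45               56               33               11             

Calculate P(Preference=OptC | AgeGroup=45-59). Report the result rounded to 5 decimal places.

0.23770

Total with AgeGroup=45-59: 25 + 29 + 44 + 24 = 122.
P(Preference=OptC | AgeGroup=45-59) = 29/122 = 0.23770.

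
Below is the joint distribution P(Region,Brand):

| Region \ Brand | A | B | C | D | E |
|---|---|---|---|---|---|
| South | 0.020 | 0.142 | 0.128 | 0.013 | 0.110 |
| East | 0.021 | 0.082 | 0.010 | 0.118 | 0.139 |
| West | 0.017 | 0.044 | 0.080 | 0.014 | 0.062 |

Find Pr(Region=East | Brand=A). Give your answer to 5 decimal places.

P(Brand=A) = 0.020 + 0.021 + 0.017 = 0.058.
P(Region=East | Brand=A) = 0.021/0.058 = 0.36207.

0.36207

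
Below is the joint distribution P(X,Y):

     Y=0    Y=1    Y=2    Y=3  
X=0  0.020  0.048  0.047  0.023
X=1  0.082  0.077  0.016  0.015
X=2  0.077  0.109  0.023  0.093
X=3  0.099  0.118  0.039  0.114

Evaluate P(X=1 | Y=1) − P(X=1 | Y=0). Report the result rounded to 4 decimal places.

-0.0762

P(Y=1) = 0.048 + 0.077 + 0.109 + 0.118 = 0.352; P(X=1 | Y=1) = 0.077/0.352 = 0.21875.
P(Y=0) = 0.020 + 0.082 + 0.077 + 0.099 = 0.278; P(X=1 | Y=0) = 0.082/0.278 = 0.29496.
Difference = -0.0762.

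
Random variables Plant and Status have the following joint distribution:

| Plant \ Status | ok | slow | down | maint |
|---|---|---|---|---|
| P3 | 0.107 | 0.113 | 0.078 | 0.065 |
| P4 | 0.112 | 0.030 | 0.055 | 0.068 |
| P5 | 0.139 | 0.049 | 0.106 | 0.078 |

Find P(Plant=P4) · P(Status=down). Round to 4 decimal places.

0.0633

P(Plant=P4) = 0.112 + 0.030 + 0.055 + 0.068 = 0.265.
P(Status=down) = 0.078 + 0.055 + 0.106 = 0.239.
Product: 0.265 × 0.239 = 0.0633.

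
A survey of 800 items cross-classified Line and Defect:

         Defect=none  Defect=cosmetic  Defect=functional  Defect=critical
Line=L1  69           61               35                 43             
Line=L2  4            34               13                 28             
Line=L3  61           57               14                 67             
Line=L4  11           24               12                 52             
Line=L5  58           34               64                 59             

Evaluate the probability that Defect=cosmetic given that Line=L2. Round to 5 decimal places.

0.43038

Total with Line=L2: 4 + 34 + 13 + 28 = 79.
P(Defect=cosmetic | Line=L2) = 34/79 = 0.43038.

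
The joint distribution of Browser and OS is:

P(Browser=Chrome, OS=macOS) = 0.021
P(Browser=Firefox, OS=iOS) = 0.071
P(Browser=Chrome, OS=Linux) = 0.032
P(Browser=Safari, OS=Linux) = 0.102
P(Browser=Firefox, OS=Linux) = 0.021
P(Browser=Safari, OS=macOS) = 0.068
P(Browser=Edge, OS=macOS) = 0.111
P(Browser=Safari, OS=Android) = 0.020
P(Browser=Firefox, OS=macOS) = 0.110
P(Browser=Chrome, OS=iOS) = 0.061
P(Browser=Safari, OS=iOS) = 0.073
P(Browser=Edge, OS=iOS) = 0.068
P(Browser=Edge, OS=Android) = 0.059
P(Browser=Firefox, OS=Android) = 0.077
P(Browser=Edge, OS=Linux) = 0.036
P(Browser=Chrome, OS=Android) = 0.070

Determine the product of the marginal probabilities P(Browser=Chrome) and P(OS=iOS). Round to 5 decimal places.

0.05023

P(Browser=Chrome) = 0.021 + 0.032 + 0.061 + 0.070 = 0.184.
P(OS=iOS) = 0.061 + 0.071 + 0.073 + 0.068 = 0.273.
Product: 0.184 × 0.273 = 0.05023.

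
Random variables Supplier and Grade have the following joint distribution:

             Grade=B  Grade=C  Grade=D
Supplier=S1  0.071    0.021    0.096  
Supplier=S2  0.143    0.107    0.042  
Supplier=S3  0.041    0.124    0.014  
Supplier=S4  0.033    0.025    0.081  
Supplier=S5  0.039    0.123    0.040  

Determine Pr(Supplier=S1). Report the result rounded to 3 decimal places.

P(Supplier=S1) = 0.071 + 0.021 + 0.096 = 0.188.

0.188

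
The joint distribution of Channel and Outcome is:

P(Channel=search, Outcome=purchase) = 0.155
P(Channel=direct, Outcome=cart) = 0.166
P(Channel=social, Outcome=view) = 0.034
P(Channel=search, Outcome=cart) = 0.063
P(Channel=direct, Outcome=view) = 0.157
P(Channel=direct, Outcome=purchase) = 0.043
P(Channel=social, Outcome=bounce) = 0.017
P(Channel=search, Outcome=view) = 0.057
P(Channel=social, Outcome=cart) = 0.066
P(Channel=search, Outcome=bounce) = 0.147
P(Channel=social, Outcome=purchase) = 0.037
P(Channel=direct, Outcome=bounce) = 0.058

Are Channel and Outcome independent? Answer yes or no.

P(Channel=search) = 0.422 and P(Outcome=cart) = 0.295, so their product is 0.12449, but P(Channel=search, Outcome=cart) = 0.063. Since these differ, Channel and Outcome are not independent.

no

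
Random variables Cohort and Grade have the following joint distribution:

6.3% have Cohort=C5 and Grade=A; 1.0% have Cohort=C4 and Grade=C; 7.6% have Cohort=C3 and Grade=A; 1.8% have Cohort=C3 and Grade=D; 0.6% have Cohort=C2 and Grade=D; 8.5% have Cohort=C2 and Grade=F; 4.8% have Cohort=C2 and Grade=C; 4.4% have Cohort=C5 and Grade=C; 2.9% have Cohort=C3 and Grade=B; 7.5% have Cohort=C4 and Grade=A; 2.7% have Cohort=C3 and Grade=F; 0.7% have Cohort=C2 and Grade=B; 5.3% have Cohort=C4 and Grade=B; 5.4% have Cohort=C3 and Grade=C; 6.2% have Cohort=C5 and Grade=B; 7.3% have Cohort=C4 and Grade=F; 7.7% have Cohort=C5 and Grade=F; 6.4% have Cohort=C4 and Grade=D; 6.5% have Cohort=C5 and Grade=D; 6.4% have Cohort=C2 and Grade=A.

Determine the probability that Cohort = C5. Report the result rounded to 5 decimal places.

0.31100

P(Cohort=C5) = 0.063 + 0.062 + 0.044 + 0.065 + 0.077 = 0.311.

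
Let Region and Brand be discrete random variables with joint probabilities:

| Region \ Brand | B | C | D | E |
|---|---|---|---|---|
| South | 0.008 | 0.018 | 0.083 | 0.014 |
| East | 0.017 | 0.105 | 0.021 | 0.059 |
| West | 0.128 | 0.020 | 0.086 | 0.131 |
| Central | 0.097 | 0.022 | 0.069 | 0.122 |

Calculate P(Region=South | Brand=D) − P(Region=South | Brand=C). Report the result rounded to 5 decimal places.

0.21137

P(Brand=D) = 0.083 + 0.021 + 0.086 + 0.069 = 0.259; P(Region=South | Brand=D) = 0.083/0.259 = 0.320463.
P(Brand=C) = 0.018 + 0.105 + 0.020 + 0.022 = 0.165; P(Region=South | Brand=C) = 0.018/0.165 = 0.109091.
Difference = 0.21137.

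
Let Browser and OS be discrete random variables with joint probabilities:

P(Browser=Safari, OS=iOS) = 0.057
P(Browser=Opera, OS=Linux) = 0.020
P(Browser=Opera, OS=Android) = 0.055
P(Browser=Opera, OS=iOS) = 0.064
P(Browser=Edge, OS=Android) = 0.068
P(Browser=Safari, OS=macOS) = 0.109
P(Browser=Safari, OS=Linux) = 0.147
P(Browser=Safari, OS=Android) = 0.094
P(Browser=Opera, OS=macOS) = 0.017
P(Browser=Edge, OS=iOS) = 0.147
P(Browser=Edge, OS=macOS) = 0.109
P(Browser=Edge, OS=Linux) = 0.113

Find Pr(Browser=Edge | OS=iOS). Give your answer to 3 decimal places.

P(OS=iOS) = 0.057 + 0.147 + 0.064 = 0.268.
P(Browser=Edge | OS=iOS) = 0.147/0.268 = 0.549.

0.549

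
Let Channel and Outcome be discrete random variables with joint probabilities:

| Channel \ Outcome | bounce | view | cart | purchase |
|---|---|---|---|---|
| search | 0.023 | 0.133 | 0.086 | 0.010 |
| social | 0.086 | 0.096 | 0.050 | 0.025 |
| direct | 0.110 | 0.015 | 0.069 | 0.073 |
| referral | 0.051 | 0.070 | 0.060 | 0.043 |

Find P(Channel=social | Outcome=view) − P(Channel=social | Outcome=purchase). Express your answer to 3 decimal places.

0.140

P(Outcome=view) = 0.133 + 0.096 + 0.015 + 0.070 = 0.314; P(Channel=social | Outcome=view) = 0.096/0.314 = 0.3057.
P(Outcome=purchase) = 0.010 + 0.025 + 0.073 + 0.043 = 0.151; P(Channel=social | Outcome=purchase) = 0.025/0.151 = 0.1656.
Difference = 0.140.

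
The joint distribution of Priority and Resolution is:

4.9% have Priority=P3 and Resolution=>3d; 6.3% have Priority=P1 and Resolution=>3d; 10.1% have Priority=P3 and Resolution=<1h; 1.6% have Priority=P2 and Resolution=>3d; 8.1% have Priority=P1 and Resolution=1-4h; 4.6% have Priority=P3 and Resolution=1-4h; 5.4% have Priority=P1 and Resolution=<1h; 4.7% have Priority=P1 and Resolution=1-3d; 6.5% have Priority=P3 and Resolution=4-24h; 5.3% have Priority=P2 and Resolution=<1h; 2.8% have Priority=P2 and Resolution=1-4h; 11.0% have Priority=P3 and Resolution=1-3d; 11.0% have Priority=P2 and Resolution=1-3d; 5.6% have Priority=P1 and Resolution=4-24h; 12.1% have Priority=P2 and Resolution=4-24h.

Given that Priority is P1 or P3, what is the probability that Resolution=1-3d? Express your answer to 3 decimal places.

0.234

P(Priority=P1) = 0.054 + 0.081 + 0.056 + 0.047 + 0.063 = 0.301.
P(Priority=P3) = 0.101 + 0.046 + 0.065 + 0.110 + 0.049 = 0.371.
P(Priority ∈ {P1, P3}) = 0.301 + 0.371 = 0.672; P(Resolution=1-3d, Priority ∈ {P1, P3}) = 0.047 + 0.110 = 0.157.
P(Resolution=1-3d | Priority ∈ {P1, P3}) = 0.157/0.672 = 0.234.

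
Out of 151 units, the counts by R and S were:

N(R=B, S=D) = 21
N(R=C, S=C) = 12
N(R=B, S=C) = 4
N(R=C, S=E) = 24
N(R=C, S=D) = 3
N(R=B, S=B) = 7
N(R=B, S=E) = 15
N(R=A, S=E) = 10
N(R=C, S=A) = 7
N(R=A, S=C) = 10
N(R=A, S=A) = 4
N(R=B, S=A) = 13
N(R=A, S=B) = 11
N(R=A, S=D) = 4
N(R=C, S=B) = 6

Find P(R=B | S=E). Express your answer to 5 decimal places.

0.30612

Total with S=E: 10 + 15 + 24 = 49.
P(R=B | S=E) = 15/49 = 0.30612.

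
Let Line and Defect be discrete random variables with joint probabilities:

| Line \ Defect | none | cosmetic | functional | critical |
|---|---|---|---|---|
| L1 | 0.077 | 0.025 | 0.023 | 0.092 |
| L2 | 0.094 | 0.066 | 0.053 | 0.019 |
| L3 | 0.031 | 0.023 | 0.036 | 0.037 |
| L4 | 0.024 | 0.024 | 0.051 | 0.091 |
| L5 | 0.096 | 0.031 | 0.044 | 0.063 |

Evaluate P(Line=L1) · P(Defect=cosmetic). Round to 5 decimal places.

P(Line=L1) = 0.077 + 0.025 + 0.023 + 0.092 = 0.217.
P(Defect=cosmetic) = 0.025 + 0.066 + 0.023 + 0.024 + 0.031 = 0.169.
Product: 0.217 × 0.169 = 0.03667.

0.03667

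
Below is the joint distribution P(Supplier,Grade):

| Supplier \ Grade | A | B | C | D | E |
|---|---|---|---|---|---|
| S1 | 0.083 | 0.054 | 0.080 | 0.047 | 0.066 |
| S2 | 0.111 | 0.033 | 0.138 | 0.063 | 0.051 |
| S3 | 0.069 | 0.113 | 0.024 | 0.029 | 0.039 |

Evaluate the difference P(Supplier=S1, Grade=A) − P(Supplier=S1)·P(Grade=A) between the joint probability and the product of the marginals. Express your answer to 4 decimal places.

P(Supplier=S1) = 0.083 + 0.054 + 0.080 + 0.047 + 0.066 = 0.330.
P(Grade=A) = 0.083 + 0.111 + 0.069 = 0.263.
P(Supplier=S1, Grade=A) − P(Supplier=S1)P(Grade=A) = 0.083 − 0.330×0.263 = -0.0038.

-0.0038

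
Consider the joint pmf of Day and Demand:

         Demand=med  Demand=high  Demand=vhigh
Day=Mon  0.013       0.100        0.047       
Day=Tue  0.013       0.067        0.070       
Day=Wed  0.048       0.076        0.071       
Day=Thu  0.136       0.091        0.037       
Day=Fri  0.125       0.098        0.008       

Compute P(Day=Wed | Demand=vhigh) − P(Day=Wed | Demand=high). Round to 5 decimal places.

0.12880

P(Demand=vhigh) = 0.047 + 0.070 + 0.071 + 0.037 + 0.008 = 0.233; P(Day=Wed | Demand=vhigh) = 0.071/0.233 = 0.304721.
P(Demand=high) = 0.100 + 0.067 + 0.076 + 0.091 + 0.098 = 0.432; P(Day=Wed | Demand=high) = 0.076/0.432 = 0.175926.
Difference = 0.12880.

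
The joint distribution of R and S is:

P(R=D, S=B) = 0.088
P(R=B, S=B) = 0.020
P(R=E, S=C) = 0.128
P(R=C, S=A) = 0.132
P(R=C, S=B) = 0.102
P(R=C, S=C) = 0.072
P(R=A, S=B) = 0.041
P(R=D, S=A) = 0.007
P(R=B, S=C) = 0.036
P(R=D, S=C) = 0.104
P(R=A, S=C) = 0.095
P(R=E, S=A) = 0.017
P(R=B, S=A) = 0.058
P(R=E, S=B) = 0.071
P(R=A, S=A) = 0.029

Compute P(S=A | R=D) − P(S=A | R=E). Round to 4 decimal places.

-0.0435

P(R=D) = 0.007 + 0.088 + 0.104 = 0.199; P(S=A | R=D) = 0.007/0.199 = 0.03518.
P(R=E) = 0.017 + 0.071 + 0.128 = 0.216; P(S=A | R=E) = 0.017/0.216 = 0.07870.
Difference = -0.0435.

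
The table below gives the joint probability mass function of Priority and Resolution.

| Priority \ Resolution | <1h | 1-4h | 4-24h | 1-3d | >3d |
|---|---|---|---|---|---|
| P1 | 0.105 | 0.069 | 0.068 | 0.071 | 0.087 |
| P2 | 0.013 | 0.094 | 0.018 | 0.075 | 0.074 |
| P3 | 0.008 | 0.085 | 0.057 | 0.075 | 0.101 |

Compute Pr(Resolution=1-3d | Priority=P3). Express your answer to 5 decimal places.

P(Priority=P3) = 0.008 + 0.085 + 0.057 + 0.075 + 0.101 = 0.326.
P(Resolution=1-3d | Priority=P3) = 0.075/0.326 = 0.23006.

0.23006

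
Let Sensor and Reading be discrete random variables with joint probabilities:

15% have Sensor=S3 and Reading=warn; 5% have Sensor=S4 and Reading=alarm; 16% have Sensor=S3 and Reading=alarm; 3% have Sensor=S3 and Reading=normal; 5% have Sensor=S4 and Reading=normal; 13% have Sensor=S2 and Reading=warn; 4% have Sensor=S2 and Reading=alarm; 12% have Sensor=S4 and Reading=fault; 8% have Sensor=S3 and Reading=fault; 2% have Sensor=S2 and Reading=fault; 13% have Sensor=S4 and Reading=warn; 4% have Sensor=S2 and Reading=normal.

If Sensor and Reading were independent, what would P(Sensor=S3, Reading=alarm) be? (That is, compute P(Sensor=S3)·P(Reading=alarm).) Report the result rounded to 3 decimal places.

P(Sensor=S3) = 0.03 + 0.15 + 0.16 + 0.08 = 0.42.
P(Reading=alarm) = 0.04 + 0.16 + 0.05 = 0.25.
Product: 0.42 × 0.25 = 0.105.

0.105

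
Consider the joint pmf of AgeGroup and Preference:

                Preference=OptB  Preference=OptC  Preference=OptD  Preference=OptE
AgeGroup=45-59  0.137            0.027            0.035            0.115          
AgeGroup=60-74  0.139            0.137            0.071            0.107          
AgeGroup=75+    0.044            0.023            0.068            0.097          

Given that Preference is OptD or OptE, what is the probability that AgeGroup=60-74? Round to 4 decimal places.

P(Preference=OptD) = 0.035 + 0.071 + 0.068 = 0.174.
P(Preference=OptE) = 0.115 + 0.107 + 0.097 = 0.319.
P(Preference ∈ {OptD, OptE}) = 0.174 + 0.319 = 0.493; P(AgeGroup=60-74, Preference ∈ {OptD, OptE}) = 0.071 + 0.107 = 0.178.
P(AgeGroup=60-74 | Preference ∈ {OptD, OptE}) = 0.178/0.493 = 0.3611.

0.3611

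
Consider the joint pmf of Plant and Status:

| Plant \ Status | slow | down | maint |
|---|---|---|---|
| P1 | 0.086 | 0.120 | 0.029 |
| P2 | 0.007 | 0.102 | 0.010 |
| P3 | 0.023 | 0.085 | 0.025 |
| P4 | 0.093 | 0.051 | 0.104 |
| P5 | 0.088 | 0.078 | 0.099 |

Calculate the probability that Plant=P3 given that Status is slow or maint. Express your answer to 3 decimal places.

P(Status=slow) = 0.086 + 0.007 + 0.023 + 0.093 + 0.088 = 0.297.
P(Status=maint) = 0.029 + 0.010 + 0.025 + 0.104 + 0.099 = 0.267.
P(Status ∈ {slow, maint}) = 0.297 + 0.267 = 0.564; P(Plant=P3, Status ∈ {slow, maint}) = 0.023 + 0.025 = 0.048.
P(Plant=P3 | Status ∈ {slow, maint}) = 0.048/0.564 = 0.085.

0.085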